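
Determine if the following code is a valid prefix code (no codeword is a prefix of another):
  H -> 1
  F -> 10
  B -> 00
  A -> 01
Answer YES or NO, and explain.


Checking each pair (does one codeword prefix another?):
  H='1' vs F='10': prefix -- VIOLATION

NO -- this is NOT a valid prefix code. H (1) is a prefix of F (10).


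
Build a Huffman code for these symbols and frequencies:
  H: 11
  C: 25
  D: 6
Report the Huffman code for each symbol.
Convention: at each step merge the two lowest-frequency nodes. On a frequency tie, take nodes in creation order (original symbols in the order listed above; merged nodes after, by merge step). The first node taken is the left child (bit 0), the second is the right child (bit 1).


Huffman tree construction:
Step 1: Merge D(6) + H(11) = 17
Step 2: Merge (D+H)(17) + C(25) = 42
Read each symbol's code off the tree from the root (left child = 0, right child = 1).

Codes:
  H: 01 (length 2)
  C: 1 (length 1)
  D: 00 (length 2)
Average code length: 59/42 = 1.4048 bits/symbol


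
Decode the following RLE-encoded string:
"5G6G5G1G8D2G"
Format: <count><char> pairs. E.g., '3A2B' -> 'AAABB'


Expanding each <count><char> pair:
  5G -> 'GGGGG'
  6G -> 'GGGGGG'
  5G -> 'GGGGG'
  1G -> 'G'
  8D -> 'DDDDDDDD'
  2G -> 'GG'

Decoded = GGGGGGGGGGGGGGGGGDDDDDDDDGG


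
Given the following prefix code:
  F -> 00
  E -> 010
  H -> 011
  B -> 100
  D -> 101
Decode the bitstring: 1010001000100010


Decoding step by step:
Bits 101 -> D
Bits 00 -> F
Bits 010 -> E
Bits 00 -> F
Bits 100 -> B
Bits 010 -> E


Decoded message: DFEFBE


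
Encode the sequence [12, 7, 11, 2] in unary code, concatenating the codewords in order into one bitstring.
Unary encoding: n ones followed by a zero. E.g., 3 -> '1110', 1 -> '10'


Encode each number as n ones followed by a terminating 0:
  12 -> 1111111111110 (13 bits)
  7 -> 11111110 (8 bits)
  11 -> 111111111110 (12 bits)
  2 -> 110 (3 bits)
Total length = 13 + 8 + 12 + 3 = 36 bits.

Unary([12, 7, 11, 2]) = 111111111111011111110111111111110110 (36 bits)


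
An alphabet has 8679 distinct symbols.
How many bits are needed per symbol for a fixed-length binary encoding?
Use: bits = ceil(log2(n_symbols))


log2(8679) = 13.0833
Bracket: 2^13 = 8192 < 8679 <= 2^14 = 16384
So ceil(log2(8679)) = 14

bits = ceil(log2(8679)) = ceil(13.0833) = 14 bits


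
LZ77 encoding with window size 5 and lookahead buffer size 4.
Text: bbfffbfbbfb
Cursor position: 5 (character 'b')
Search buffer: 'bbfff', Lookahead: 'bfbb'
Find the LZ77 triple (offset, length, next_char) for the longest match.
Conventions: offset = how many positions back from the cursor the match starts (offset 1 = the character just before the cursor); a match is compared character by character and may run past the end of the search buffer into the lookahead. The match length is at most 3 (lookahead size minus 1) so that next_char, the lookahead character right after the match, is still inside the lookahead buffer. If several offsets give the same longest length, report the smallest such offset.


Try each offset into the search buffer:
  offset=1 (pos 4, char 'f'): match length 0
  offset=2 (pos 3, char 'f'): match length 0
  offset=3 (pos 2, char 'f'): match length 0
  offset=4 (pos 1, char 'b'): match length 2
  offset=5 (pos 0, char 'b'): match length 1
Longest match has length 2 at offset 4.
next_char = character at position 5 + 2 = 7 -> 'b'

Best match: offset=4, length=2 (matching 'bf' starting at position 1)
LZ77 triple: (4, 2, 'b')


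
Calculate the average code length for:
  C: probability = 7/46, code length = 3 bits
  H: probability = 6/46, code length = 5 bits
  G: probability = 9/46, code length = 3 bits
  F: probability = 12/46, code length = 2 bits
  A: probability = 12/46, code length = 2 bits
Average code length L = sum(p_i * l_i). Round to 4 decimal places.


Weighted contributions p_i * l_i:
  C: (7/46) * 3 = 21/46
  H: (6/46) * 5 = 30/46
  G: (9/46) * 3 = 27/46
  F: (12/46) * 2 = 24/46
  A: (12/46) * 2 = 24/46
Sum = (21 + 30 + 27 + 24 + 24)/46 = 126/46

L = 126/46 = 2.7391 bits/symbol


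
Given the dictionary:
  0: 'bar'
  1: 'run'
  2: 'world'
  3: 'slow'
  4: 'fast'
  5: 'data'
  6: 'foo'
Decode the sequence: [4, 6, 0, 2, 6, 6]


Look up each index in the dictionary:
  4 -> 'fast'
  6 -> 'foo'
  0 -> 'bar'
  2 -> 'world'
  6 -> 'foo'
  6 -> 'foo'

Decoded: "fast foo bar world foo foo"


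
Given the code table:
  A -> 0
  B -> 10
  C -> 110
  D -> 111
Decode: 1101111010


Decoding:
110 -> C
111 -> D
10 -> B
10 -> B


Result: CDBB


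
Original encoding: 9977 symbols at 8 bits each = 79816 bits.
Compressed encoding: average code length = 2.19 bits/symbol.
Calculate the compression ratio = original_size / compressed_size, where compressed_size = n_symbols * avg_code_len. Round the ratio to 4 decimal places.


original_size = n_symbols * orig_bits = 9977 * 8 = 79816 bits
compressed_size = n_symbols * avg_code_len = 9977 * 2.19 = 21849.63 bits
ratio = original_size / compressed_size = 79816 / 21849.63 = 3.653

Compression ratio = 3.653


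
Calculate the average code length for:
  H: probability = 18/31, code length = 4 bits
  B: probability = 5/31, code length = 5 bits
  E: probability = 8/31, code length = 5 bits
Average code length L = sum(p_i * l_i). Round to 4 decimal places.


Weighted contributions p_i * l_i:
  H: (18/31) * 4 = 72/31
  B: (5/31) * 5 = 25/31
  E: (8/31) * 5 = 40/31
Sum = (72 + 25 + 40)/31 = 137/31

L = 137/31 = 4.4194 bits/symbol


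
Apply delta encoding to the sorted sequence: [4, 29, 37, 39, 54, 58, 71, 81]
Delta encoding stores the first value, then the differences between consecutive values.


First value: 4
Deltas:
  29 - 4 = 25
  37 - 29 = 8
  39 - 37 = 2
  54 - 39 = 15
  58 - 54 = 4
  71 - 58 = 13
  81 - 71 = 10


Delta encoded: [4, 25, 8, 2, 15, 4, 13, 10]


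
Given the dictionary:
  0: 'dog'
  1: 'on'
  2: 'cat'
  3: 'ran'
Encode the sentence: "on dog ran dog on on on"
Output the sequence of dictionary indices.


Look up each word in the dictionary:
  'on' -> 1
  'dog' -> 0
  'ran' -> 3
  'dog' -> 0
  'on' -> 1
  'on' -> 1
  'on' -> 1

Encoded: [1, 0, 3, 0, 1, 1, 1]


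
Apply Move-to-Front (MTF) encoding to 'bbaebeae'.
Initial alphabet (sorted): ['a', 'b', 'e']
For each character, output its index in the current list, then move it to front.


MTF encoding:
'b': index 1 in ['a', 'b', 'e'] -> ['b', 'a', 'e']
'b': index 0 in ['b', 'a', 'e'] -> ['b', 'a', 'e']
'a': index 1 in ['b', 'a', 'e'] -> ['a', 'b', 'e']
'e': index 2 in ['a', 'b', 'e'] -> ['e', 'a', 'b']
'b': index 2 in ['e', 'a', 'b'] -> ['b', 'e', 'a']
'e': index 1 in ['b', 'e', 'a'] -> ['e', 'b', 'a']
'a': index 2 in ['e', 'b', 'a'] -> ['a', 'e', 'b']
'e': index 1 in ['a', 'e', 'b'] -> ['e', 'a', 'b']


Output: [1, 0, 1, 2, 2, 1, 2, 1]


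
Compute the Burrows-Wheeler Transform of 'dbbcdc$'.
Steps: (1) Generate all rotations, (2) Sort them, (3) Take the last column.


Rotations (sorted):
  0: $dbbcdc -> last char: c
  1: bbcdc$d -> last char: d
  2: bcdc$db -> last char: b
  3: c$dbbcd -> last char: d
  4: cdc$dbb -> last char: b
  5: dbbcdc$ -> last char: $
  6: dc$dbbc -> last char: c


BWT = cdbdb$c


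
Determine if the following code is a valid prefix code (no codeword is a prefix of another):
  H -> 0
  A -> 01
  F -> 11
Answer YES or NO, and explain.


Checking each pair (does one codeword prefix another?):
  H='0' vs A='01': prefix -- VIOLATION

NO -- this is NOT a valid prefix code. H (0) is a prefix of A (01).


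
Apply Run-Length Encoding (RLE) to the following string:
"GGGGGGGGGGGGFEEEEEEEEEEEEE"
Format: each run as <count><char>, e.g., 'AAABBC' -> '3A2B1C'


Scanning runs left to right:
  i=0: run of 'G' x 12 -> '12G'
  i=12: run of 'F' x 1 -> '1F'
  i=13: run of 'E' x 13 -> '13E'

RLE = 12G1F13E


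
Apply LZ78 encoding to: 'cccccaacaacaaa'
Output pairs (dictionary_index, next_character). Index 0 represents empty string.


LZ78 encoding steps:
Dictionary: {0: ''}
Step 1: w='' (idx 0), next='c' -> output (0, 'c'), add 'c' as idx 1
Step 2: w='c' (idx 1), next='c' -> output (1, 'c'), add 'cc' as idx 2
Step 3: w='cc' (idx 2), next='a' -> output (2, 'a'), add 'cca' as idx 3
Step 4: w='' (idx 0), next='a' -> output (0, 'a'), add 'a' as idx 4
Step 5: w='c' (idx 1), next='a' -> output (1, 'a'), add 'ca' as idx 5
Step 6: w='a' (idx 4), next='c' -> output (4, 'c'), add 'ac' as idx 6
Step 7: w='a' (idx 4), next='a' -> output (4, 'a'), add 'aa' as idx 7
Step 8: w='a' (idx 4), end of input -> output (4, '')


Encoded: [(0, 'c'), (1, 'c'), (2, 'a'), (0, 'a'), (1, 'a'), (4, 'c'), (4, 'a'), (4, '')]


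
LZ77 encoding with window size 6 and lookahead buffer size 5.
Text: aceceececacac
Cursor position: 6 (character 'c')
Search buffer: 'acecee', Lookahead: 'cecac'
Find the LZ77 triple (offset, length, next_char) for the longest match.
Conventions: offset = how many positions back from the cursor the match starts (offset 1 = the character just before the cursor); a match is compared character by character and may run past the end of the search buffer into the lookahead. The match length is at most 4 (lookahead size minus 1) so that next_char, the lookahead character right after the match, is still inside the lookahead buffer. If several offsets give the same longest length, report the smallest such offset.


Try each offset into the search buffer:
  offset=1 (pos 5, char 'e'): match length 0
  offset=2 (pos 4, char 'e'): match length 0
  offset=3 (pos 3, char 'c'): match length 2
  offset=4 (pos 2, char 'e'): match length 0
  offset=5 (pos 1, char 'c'): match length 3
  offset=6 (pos 0, char 'a'): match length 0
Longest match has length 3 at offset 5.
next_char = character at position 6 + 3 = 9 -> 'a'

Best match: offset=5, length=3 (matching 'cec' starting at position 1)
LZ77 triple: (5, 3, 'a')


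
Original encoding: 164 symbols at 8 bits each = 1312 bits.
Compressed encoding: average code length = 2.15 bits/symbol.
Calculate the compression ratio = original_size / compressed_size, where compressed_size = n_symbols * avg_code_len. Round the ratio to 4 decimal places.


original_size = n_symbols * orig_bits = 164 * 8 = 1312 bits
compressed_size = n_symbols * avg_code_len = 164 * 2.15 = 352.6 bits
ratio = original_size / compressed_size = 1312 / 352.6 = 3.7209

Compression ratio = 3.7209


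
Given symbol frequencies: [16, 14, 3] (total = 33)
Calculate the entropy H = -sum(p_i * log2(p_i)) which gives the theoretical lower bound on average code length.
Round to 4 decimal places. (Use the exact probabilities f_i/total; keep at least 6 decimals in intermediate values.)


Per-symbol terms -p_i * log2(p_i) with p_i = f_i/33:
  p = 16/33 = 0.484848: log2(p) = -1.044394, -p*log2(p) = 0.506373
  p = 14/33 = 0.424242: log2(p) = -1.237039, -p*log2(p) = 0.524805
  p = 3/33 = 0.090909: log2(p) = -3.459432, -p*log2(p) = 0.314494
H = 0.506373 + 0.524805 + 0.314494 = 1.345672

H = 1.3457 bits/symbol


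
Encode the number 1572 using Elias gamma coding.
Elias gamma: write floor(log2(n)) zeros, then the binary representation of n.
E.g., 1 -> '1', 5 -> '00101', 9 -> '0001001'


num_bits = floor(log2(1572)) + 1 = 11
leading_zeros = num_bits - 1 = 10
binary(1572) = 11000100100

Elias gamma(1572) = '0000000000' + '11000100100' = 000000000011000100100 (21 bits)


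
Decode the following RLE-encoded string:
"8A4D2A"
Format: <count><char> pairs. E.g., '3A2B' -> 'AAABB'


Expanding each <count><char> pair:
  8A -> 'AAAAAAAA'
  4D -> 'DDDD'
  2A -> 'AA'

Decoded = AAAAAAAADDDDAA


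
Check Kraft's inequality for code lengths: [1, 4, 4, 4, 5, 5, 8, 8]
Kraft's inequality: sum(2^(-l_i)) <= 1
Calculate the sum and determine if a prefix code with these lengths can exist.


Sum = 2^(-1) + 2^(-4) + 2^(-4) + 2^(-4) + 2^(-5) + 2^(-5) + 2^(-8) + 2^(-8)
    = 0.5 + 0.0625 + 0.0625 + 0.0625 + 0.03125 + 0.03125 + 0.00390625 + 0.00390625
    = 194/256 = 0.7578125
Since 0.7578125 <= 1, Kraft's inequality IS satisfied.
A prefix code with these lengths CAN exist.

Kraft sum = 0.7578125. Satisfied.


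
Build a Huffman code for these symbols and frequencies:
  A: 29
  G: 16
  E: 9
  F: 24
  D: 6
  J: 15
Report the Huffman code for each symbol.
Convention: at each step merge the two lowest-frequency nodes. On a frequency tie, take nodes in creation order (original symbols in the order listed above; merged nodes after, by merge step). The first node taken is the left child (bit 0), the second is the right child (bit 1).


Huffman tree construction:
Step 1: Merge D(6) + E(9) = 15
Step 2: Merge J(15) + (D+E)(15) = 30
Step 3: Merge G(16) + F(24) = 40
Step 4: Merge A(29) + (J+(D+E))(30) = 59
Step 5: Merge (G+F)(40) + (A+(J+(D+E)))(59) = 99
Read each symbol's code off the tree from the root (left child = 0, right child = 1).

Codes:
  A: 10 (length 2)
  G: 00 (length 2)
  E: 1111 (length 4)
  F: 01 (length 2)
  D: 1110 (length 4)
  J: 110 (length 3)
Average code length: 243/99 = 2.4545 bits/symbol


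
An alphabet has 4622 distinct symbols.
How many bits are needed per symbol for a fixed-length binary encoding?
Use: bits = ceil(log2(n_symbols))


log2(4622) = 12.1743
Bracket: 2^12 = 4096 < 4622 <= 2^13 = 8192
So ceil(log2(4622)) = 13

bits = ceil(log2(4622)) = ceil(12.1743) = 13 bits


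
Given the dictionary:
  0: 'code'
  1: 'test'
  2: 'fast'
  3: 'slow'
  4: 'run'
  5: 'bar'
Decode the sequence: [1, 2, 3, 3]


Look up each index in the dictionary:
  1 -> 'test'
  2 -> 'fast'
  3 -> 'slow'
  3 -> 'slow'

Decoded: "test fast slow slow"


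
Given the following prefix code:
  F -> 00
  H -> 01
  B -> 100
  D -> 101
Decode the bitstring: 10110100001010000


Decoding step by step:
Bits 101 -> D
Bits 101 -> D
Bits 00 -> F
Bits 00 -> F
Bits 101 -> D
Bits 00 -> F
Bits 00 -> F


Decoded message: DDFFDFF


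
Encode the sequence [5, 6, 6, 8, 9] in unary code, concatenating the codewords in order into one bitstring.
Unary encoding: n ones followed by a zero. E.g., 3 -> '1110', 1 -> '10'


Encode each number as n ones followed by a terminating 0:
  5 -> 111110 (6 bits)
  6 -> 1111110 (7 bits)
  6 -> 1111110 (7 bits)
  8 -> 111111110 (9 bits)
  9 -> 1111111110 (10 bits)
Total length = 6 + 7 + 7 + 9 + 10 = 39 bits.

Unary([5, 6, 6, 8, 9]) = 111110111111011111101111111101111111110 (39 bits)


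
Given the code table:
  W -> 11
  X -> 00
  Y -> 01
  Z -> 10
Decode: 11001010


Decoding:
11 -> W
00 -> X
10 -> Z
10 -> Z


Result: WXZZ


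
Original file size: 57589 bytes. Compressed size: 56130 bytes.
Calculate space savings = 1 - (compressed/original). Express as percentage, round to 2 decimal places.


ratio = compressed/original = 56130/57589 = 0.974665
savings = 1 - ratio = 1 - 0.974665 = 0.025335
as a percentage: 0.025335 * 100 = 2.53%

Space savings = 1 - 56130/57589 = 2.53%


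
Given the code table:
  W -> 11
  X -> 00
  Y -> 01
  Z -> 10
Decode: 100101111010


Decoding:
10 -> Z
01 -> Y
01 -> Y
11 -> W
10 -> Z
10 -> Z


Result: ZYYWZZ


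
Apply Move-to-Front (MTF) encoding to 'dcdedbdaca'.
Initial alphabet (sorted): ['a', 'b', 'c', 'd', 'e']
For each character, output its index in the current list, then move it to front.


MTF encoding:
'd': index 3 in ['a', 'b', 'c', 'd', 'e'] -> ['d', 'a', 'b', 'c', 'e']
'c': index 3 in ['d', 'a', 'b', 'c', 'e'] -> ['c', 'd', 'a', 'b', 'e']
'd': index 1 in ['c', 'd', 'a', 'b', 'e'] -> ['d', 'c', 'a', 'b', 'e']
'e': index 4 in ['d', 'c', 'a', 'b', 'e'] -> ['e', 'd', 'c', 'a', 'b']
'd': index 1 in ['e', 'd', 'c', 'a', 'b'] -> ['d', 'e', 'c', 'a', 'b']
'b': index 4 in ['d', 'e', 'c', 'a', 'b'] -> ['b', 'd', 'e', 'c', 'a']
'd': index 1 in ['b', 'd', 'e', 'c', 'a'] -> ['d', 'b', 'e', 'c', 'a']
'a': index 4 in ['d', 'b', 'e', 'c', 'a'] -> ['a', 'd', 'b', 'e', 'c']
'c': index 4 in ['a', 'd', 'b', 'e', 'c'] -> ['c', 'a', 'd', 'b', 'e']
'a': index 1 in ['c', 'a', 'd', 'b', 'e'] -> ['a', 'c', 'd', 'b', 'e']


Output: [3, 3, 1, 4, 1, 4, 1, 4, 4, 1]


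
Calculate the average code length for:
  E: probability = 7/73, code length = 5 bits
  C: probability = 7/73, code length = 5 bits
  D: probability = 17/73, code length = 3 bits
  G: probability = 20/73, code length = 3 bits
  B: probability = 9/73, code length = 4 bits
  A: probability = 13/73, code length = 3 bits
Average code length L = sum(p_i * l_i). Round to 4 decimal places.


Weighted contributions p_i * l_i:
  E: (7/73) * 5 = 35/73
  C: (7/73) * 5 = 35/73
  D: (17/73) * 3 = 51/73
  G: (20/73) * 3 = 60/73
  B: (9/73) * 4 = 36/73
  A: (13/73) * 3 = 39/73
Sum = (35 + 35 + 51 + 60 + 36 + 39)/73 = 256/73

L = 256/73 = 3.5068 bits/symbol


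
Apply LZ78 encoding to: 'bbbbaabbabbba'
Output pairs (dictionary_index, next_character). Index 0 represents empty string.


LZ78 encoding steps:
Dictionary: {0: ''}
Step 1: w='' (idx 0), next='b' -> output (0, 'b'), add 'b' as idx 1
Step 2: w='b' (idx 1), next='b' -> output (1, 'b'), add 'bb' as idx 2
Step 3: w='b' (idx 1), next='a' -> output (1, 'a'), add 'ba' as idx 3
Step 4: w='' (idx 0), next='a' -> output (0, 'a'), add 'a' as idx 4
Step 5: w='bb' (idx 2), next='a' -> output (2, 'a'), add 'bba' as idx 5
Step 6: w='bb' (idx 2), next='b' -> output (2, 'b'), add 'bbb' as idx 6
Step 7: w='a' (idx 4), end of input -> output (4, '')


Encoded: [(0, 'b'), (1, 'b'), (1, 'a'), (0, 'a'), (2, 'a'), (2, 'b'), (4, '')]


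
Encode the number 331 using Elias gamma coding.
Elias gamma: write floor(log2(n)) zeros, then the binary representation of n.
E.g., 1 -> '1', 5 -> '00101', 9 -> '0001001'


num_bits = floor(log2(331)) + 1 = 9
leading_zeros = num_bits - 1 = 8
binary(331) = 101001011

Elias gamma(331) = '00000000' + '101001011' = 00000000101001011 (17 bits)


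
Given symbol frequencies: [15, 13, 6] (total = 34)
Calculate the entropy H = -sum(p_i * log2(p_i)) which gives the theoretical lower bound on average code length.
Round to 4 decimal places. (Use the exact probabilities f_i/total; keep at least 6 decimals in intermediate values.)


Per-symbol terms -p_i * log2(p_i) with p_i = f_i/34:
  p = 15/34 = 0.441176: log2(p) = -1.180572, -p*log2(p) = 0.520841
  p = 13/34 = 0.382353: log2(p) = -1.387023, -p*log2(p) = 0.530332
  p = 6/34 = 0.176471: log2(p) = -2.502500, -p*log2(p) = 0.441618
H = 0.520841 + 0.530332 + 0.441618 = 1.492791

H = 1.4928 bits/symbol


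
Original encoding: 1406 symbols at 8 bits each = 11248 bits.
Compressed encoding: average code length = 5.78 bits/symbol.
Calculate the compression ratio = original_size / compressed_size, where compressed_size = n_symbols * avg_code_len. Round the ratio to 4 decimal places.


original_size = n_symbols * orig_bits = 1406 * 8 = 11248 bits
compressed_size = n_symbols * avg_code_len = 1406 * 5.78 = 8126.68 bits
ratio = original_size / compressed_size = 11248 / 8126.68 = 1.3841

Compression ratio = 1.3841


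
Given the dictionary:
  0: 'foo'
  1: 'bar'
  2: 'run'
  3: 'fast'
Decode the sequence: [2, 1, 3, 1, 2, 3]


Look up each index in the dictionary:
  2 -> 'run'
  1 -> 'bar'
  3 -> 'fast'
  1 -> 'bar'
  2 -> 'run'
  3 -> 'fast'

Decoded: "run bar fast bar run fast"


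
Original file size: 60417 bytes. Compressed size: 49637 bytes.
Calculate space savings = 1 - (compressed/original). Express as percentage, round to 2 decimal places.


ratio = compressed/original = 49637/60417 = 0.821573
savings = 1 - ratio = 1 - 0.821573 = 0.178427
as a percentage: 0.178427 * 100 = 17.84%

Space savings = 1 - 49637/60417 = 17.84%


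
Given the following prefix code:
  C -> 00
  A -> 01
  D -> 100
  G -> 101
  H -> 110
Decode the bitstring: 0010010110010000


Decoding step by step:
Bits 00 -> C
Bits 100 -> D
Bits 101 -> G
Bits 100 -> D
Bits 100 -> D
Bits 00 -> C


Decoded message: CDGDDC


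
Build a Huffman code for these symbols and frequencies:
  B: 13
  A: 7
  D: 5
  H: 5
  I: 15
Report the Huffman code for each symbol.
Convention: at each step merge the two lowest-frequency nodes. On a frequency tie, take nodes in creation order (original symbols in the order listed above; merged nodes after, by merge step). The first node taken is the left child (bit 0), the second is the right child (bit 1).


Huffman tree construction:
Step 1: Merge D(5) + H(5) = 10
Step 2: Merge A(7) + (D+H)(10) = 17
Step 3: Merge B(13) + I(15) = 28
Step 4: Merge (A+(D+H))(17) + (B+I)(28) = 45
Read each symbol's code off the tree from the root (left child = 0, right child = 1).

Codes:
  B: 10 (length 2)
  A: 00 (length 2)
  D: 010 (length 3)
  H: 011 (length 3)
  I: 11 (length 2)
Average code length: 100/45 = 2.2222 bits/symbol


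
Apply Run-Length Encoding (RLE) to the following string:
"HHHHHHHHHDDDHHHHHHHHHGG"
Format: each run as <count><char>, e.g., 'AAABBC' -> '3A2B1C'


Scanning runs left to right:
  i=0: run of 'H' x 9 -> '9H'
  i=9: run of 'D' x 3 -> '3D'
  i=12: run of 'H' x 9 -> '9H'
  i=21: run of 'G' x 2 -> '2G'

RLE = 9H3D9H2G


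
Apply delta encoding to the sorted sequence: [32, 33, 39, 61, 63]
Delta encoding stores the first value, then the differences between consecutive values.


First value: 32
Deltas:
  33 - 32 = 1
  39 - 33 = 6
  61 - 39 = 22
  63 - 61 = 2


Delta encoded: [32, 1, 6, 22, 2]


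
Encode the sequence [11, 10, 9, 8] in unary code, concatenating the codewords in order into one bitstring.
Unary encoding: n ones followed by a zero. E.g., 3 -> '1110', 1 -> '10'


Encode each number as n ones followed by a terminating 0:
  11 -> 111111111110 (12 bits)
  10 -> 11111111110 (11 bits)
  9 -> 1111111110 (10 bits)
  8 -> 111111110 (9 bits)
Total length = 12 + 11 + 10 + 9 = 42 bits.

Unary([11, 10, 9, 8]) = 111111111110111111111101111111110111111110 (42 bits)


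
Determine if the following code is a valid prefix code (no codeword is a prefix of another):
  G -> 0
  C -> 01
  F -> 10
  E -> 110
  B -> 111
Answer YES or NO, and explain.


Checking each pair (does one codeword prefix another?):
  G='0' vs C='01': prefix -- VIOLATION

NO -- this is NOT a valid prefix code. G (0) is a prefix of C (01).


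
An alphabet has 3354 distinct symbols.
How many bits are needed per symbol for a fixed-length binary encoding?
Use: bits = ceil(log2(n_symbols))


log2(3354) = 11.7117
Bracket: 2^11 = 2048 < 3354 <= 2^12 = 4096
So ceil(log2(3354)) = 12

bits = ceil(log2(3354)) = ceil(11.7117) = 12 bits


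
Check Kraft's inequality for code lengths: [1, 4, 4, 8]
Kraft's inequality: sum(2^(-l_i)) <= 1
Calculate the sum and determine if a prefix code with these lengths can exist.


Sum = 2^(-1) + 2^(-4) + 2^(-4) + 2^(-8)
    = 0.5 + 0.0625 + 0.0625 + 0.00390625
    = 161/256 = 0.62890625
Since 0.62890625 <= 1, Kraft's inequality IS satisfied.
A prefix code with these lengths CAN exist.

Kraft sum = 0.62890625. Satisfied.


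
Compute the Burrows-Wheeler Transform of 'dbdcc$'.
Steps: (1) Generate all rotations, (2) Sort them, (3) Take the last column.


Rotations (sorted):
  0: $dbdcc -> last char: c
  1: bdcc$d -> last char: d
  2: c$dbdc -> last char: c
  3: cc$dbd -> last char: d
  4: dbdcc$ -> last char: $
  5: dcc$db -> last char: b


BWT = cdcd$b


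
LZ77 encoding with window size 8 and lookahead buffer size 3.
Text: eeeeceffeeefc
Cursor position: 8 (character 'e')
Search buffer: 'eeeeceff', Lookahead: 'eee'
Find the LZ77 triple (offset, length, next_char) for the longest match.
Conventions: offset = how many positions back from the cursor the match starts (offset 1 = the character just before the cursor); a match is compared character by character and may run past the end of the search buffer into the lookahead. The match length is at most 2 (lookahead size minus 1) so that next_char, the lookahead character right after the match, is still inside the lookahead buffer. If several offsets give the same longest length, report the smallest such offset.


Try each offset into the search buffer:
  offset=1 (pos 7, char 'f'): match length 0
  offset=2 (pos 6, char 'f'): match length 0
  offset=3 (pos 5, char 'e'): match length 1
  offset=4 (pos 4, char 'c'): match length 0
  offset=5 (pos 3, char 'e'): match length 1
  offset=6 (pos 2, char 'e'): match length 2
  offset=7 (pos 1, char 'e'): match length 2
  offset=8 (pos 0, char 'e'): match length 2
Longest match has length 2, found at offsets 6, 7, 8; take the smallest, offset 6.
next_char = character at position 8 + 2 = 10 -> 'e'

Best match: offset=6, length=2 (matching 'ee' starting at position 2)
LZ77 triple: (6, 2, 'e')


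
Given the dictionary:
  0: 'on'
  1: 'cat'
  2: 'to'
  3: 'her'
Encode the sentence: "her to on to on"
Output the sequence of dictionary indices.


Look up each word in the dictionary:
  'her' -> 3
  'to' -> 2
  'on' -> 0
  'to' -> 2
  'on' -> 0

Encoded: [3, 2, 0, 2, 0]


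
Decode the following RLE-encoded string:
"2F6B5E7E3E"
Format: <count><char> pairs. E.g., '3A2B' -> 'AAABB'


Expanding each <count><char> pair:
  2F -> 'FF'
  6B -> 'BBBBBB'
  5E -> 'EEEEE'
  7E -> 'EEEEEEE'
  3E -> 'EEE'

Decoded = FFBBBBBBEEEEEEEEEEEEEEE


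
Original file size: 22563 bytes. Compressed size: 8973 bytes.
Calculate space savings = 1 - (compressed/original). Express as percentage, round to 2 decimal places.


ratio = compressed/original = 8973/22563 = 0.397686
savings = 1 - ratio = 1 - 0.397686 = 0.602314
as a percentage: 0.602314 * 100 = 60.23%

Space savings = 1 - 8973/22563 = 60.23%


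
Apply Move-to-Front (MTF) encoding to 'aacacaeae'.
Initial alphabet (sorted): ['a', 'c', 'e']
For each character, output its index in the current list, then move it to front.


MTF encoding:
'a': index 0 in ['a', 'c', 'e'] -> ['a', 'c', 'e']
'a': index 0 in ['a', 'c', 'e'] -> ['a', 'c', 'e']
'c': index 1 in ['a', 'c', 'e'] -> ['c', 'a', 'e']
'a': index 1 in ['c', 'a', 'e'] -> ['a', 'c', 'e']
'c': index 1 in ['a', 'c', 'e'] -> ['c', 'a', 'e']
'a': index 1 in ['c', 'a', 'e'] -> ['a', 'c', 'e']
'e': index 2 in ['a', 'c', 'e'] -> ['e', 'a', 'c']
'a': index 1 in ['e', 'a', 'c'] -> ['a', 'e', 'c']
'e': index 1 in ['a', 'e', 'c'] -> ['e', 'a', 'c']


Output: [0, 0, 1, 1, 1, 1, 2, 1, 1]


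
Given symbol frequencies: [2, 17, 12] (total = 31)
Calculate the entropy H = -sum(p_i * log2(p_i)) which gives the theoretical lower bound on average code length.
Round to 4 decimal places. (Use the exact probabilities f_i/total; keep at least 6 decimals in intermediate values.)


Per-symbol terms -p_i * log2(p_i) with p_i = f_i/31:
  p = 2/31 = 0.064516: log2(p) = -3.954196, -p*log2(p) = 0.255109
  p = 17/31 = 0.548387: log2(p) = -0.866733, -p*log2(p) = 0.475305
  p = 12/31 = 0.387097: log2(p) = -1.369234, -p*log2(p) = 0.530026
H = 0.255109 + 0.475305 + 0.530026 = 1.260440

H = 1.2604 bits/symbol


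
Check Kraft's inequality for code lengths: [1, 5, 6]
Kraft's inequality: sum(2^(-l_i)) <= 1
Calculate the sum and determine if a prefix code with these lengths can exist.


Sum = 2^(-1) + 2^(-5) + 2^(-6)
    = 0.5 + 0.03125 + 0.015625
    = 35/64 = 0.546875
Since 0.546875 <= 1, Kraft's inequality IS satisfied.
A prefix code with these lengths CAN exist.

Kraft sum = 0.546875. Satisfied.


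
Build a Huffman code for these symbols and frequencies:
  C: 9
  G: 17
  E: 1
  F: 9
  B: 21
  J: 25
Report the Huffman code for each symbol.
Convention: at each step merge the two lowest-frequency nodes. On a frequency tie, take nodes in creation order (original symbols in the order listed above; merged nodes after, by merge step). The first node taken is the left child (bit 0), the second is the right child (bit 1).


Huffman tree construction:
Step 1: Merge E(1) + C(9) = 10
Step 2: Merge F(9) + (E+C)(10) = 19
Step 3: Merge G(17) + (F+(E+C))(19) = 36
Step 4: Merge B(21) + J(25) = 46
Step 5: Merge (G+(F+(E+C)))(36) + (B+J)(46) = 82
Read each symbol's code off the tree from the root (left child = 0, right child = 1).

Codes:
  C: 0111 (length 4)
  G: 00 (length 2)
  E: 0110 (length 4)
  F: 010 (length 3)
  B: 10 (length 2)
  J: 11 (length 2)
Average code length: 193/82 = 2.3537 bits/symbol


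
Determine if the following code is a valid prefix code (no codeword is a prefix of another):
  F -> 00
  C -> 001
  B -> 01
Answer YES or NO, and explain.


Checking each pair (does one codeword prefix another?):
  F='00' vs C='001': prefix -- VIOLATION

NO -- this is NOT a valid prefix code. F (00) is a prefix of C (001).


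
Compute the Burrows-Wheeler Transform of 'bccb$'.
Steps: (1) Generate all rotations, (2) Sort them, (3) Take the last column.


Rotations (sorted):
  0: $bccb -> last char: b
  1: b$bcc -> last char: c
  2: bccb$ -> last char: $
  3: cb$bc -> last char: c
  4: ccb$b -> last char: b


BWT = bc$cb


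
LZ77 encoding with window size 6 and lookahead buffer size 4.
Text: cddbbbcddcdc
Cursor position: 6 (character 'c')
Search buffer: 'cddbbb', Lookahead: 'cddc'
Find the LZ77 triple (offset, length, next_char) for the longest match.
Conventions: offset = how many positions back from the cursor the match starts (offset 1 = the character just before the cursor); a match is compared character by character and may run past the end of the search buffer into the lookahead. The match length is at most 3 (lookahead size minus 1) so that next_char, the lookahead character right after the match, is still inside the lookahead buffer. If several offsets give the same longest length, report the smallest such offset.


Try each offset into the search buffer:
  offset=1 (pos 5, char 'b'): match length 0
  offset=2 (pos 4, char 'b'): match length 0
  offset=3 (pos 3, char 'b'): match length 0
  offset=4 (pos 2, char 'd'): match length 0
  offset=5 (pos 1, char 'd'): match length 0
  offset=6 (pos 0, char 'c'): match length 3
Longest match has length 3 at offset 6.
next_char = character at position 6 + 3 = 9 -> 'c'

Best match: offset=6, length=3 (matching 'cdd' starting at position 0)
LZ77 triple: (6, 3, 'c')


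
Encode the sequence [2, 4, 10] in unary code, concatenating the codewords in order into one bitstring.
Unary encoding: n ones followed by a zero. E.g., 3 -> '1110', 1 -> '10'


Encode each number as n ones followed by a terminating 0:
  2 -> 110 (3 bits)
  4 -> 11110 (5 bits)
  10 -> 11111111110 (11 bits)
Total length = 3 + 5 + 11 = 19 bits.

Unary([2, 4, 10]) = 1101111011111111110 (19 bits)


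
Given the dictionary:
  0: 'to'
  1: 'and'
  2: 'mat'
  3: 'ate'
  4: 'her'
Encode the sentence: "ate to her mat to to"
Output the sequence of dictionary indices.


Look up each word in the dictionary:
  'ate' -> 3
  'to' -> 0
  'her' -> 4
  'mat' -> 2
  'to' -> 0
  'to' -> 0

Encoded: [3, 0, 4, 2, 0, 0]


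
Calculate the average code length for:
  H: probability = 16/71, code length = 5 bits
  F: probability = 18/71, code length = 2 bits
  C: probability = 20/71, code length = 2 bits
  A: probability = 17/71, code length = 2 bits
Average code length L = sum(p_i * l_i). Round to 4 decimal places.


Weighted contributions p_i * l_i:
  H: (16/71) * 5 = 80/71
  F: (18/71) * 2 = 36/71
  C: (20/71) * 2 = 40/71
  A: (17/71) * 2 = 34/71
Sum = (80 + 36 + 40 + 34)/71 = 190/71

L = 190/71 = 2.6761 bits/symbol


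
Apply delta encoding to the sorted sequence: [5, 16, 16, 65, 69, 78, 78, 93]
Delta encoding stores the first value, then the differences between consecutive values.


First value: 5
Deltas:
  16 - 5 = 11
  16 - 16 = 0
  65 - 16 = 49
  69 - 65 = 4
  78 - 69 = 9
  78 - 78 = 0
  93 - 78 = 15


Delta encoded: [5, 11, 0, 49, 4, 9, 0, 15]


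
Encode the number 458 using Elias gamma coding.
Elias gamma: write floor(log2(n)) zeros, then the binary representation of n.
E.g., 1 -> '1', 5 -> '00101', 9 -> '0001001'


num_bits = floor(log2(458)) + 1 = 9
leading_zeros = num_bits - 1 = 8
binary(458) = 111001010

Elias gamma(458) = '00000000' + '111001010' = 00000000111001010 (17 bits)


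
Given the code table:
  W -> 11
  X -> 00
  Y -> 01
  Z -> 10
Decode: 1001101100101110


Decoding:
10 -> Z
01 -> Y
10 -> Z
11 -> W
00 -> X
10 -> Z
11 -> W
10 -> Z


Result: ZYZWXZWZ


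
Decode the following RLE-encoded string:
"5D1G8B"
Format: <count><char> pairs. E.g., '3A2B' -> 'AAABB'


Expanding each <count><char> pair:
  5D -> 'DDDDD'
  1G -> 'G'
  8B -> 'BBBBBBBB'

Decoded = DDDDDGBBBBBBBB


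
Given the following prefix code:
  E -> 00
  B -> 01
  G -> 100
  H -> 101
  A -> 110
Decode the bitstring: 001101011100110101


Decoding step by step:
Bits 00 -> E
Bits 110 -> A
Bits 101 -> H
Bits 110 -> A
Bits 01 -> B
Bits 101 -> H
Bits 01 -> B


Decoded message: EAHABHB


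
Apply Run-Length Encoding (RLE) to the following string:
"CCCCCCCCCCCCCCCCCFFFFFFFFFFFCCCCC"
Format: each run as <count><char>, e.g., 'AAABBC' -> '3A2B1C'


Scanning runs left to right:
  i=0: run of 'C' x 17 -> '17C'
  i=17: run of 'F' x 11 -> '11F'
  i=28: run of 'C' x 5 -> '5C'

RLE = 17C11F5C


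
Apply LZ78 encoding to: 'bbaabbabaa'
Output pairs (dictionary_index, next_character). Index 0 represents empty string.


LZ78 encoding steps:
Dictionary: {0: ''}
Step 1: w='' (idx 0), next='b' -> output (0, 'b'), add 'b' as idx 1
Step 2: w='b' (idx 1), next='a' -> output (1, 'a'), add 'ba' as idx 2
Step 3: w='' (idx 0), next='a' -> output (0, 'a'), add 'a' as idx 3
Step 4: w='b' (idx 1), next='b' -> output (1, 'b'), add 'bb' as idx 4
Step 5: w='a' (idx 3), next='b' -> output (3, 'b'), add 'ab' as idx 5
Step 6: w='a' (idx 3), next='a' -> output (3, 'a'), add 'aa' as idx 6


Encoded: [(0, 'b'), (1, 'a'), (0, 'a'), (1, 'b'), (3, 'b'), (3, 'a')]


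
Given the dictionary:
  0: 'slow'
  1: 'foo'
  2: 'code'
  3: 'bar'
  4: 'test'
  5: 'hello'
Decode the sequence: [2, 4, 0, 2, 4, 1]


Look up each index in the dictionary:
  2 -> 'code'
  4 -> 'test'
  0 -> 'slow'
  2 -> 'code'
  4 -> 'test'
  1 -> 'foo'

Decoded: "code test slow code test foo"


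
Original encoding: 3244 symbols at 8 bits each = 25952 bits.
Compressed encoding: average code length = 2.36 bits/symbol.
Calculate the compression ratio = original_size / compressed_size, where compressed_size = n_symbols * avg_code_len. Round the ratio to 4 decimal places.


original_size = n_symbols * orig_bits = 3244 * 8 = 25952 bits
compressed_size = n_symbols * avg_code_len = 3244 * 2.36 = 7655.84 bits
ratio = original_size / compressed_size = 25952 / 7655.84 = 3.3898

Compression ratio = 3.3898


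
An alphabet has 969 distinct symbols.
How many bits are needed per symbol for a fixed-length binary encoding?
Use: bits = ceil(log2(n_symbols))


log2(969) = 9.9204
Bracket: 2^9 = 512 < 969 <= 2^10 = 1024
So ceil(log2(969)) = 10

bits = ceil(log2(969)) = ceil(9.9204) = 10 bits


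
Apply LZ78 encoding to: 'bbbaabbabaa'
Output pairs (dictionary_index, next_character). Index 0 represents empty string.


LZ78 encoding steps:
Dictionary: {0: ''}
Step 1: w='' (idx 0), next='b' -> output (0, 'b'), add 'b' as idx 1
Step 2: w='b' (idx 1), next='b' -> output (1, 'b'), add 'bb' as idx 2
Step 3: w='' (idx 0), next='a' -> output (0, 'a'), add 'a' as idx 3
Step 4: w='a' (idx 3), next='b' -> output (3, 'b'), add 'ab' as idx 4
Step 5: w='b' (idx 1), next='a' -> output (1, 'a'), add 'ba' as idx 5
Step 6: w='ba' (idx 5), next='a' -> output (5, 'a'), add 'baa' as idx 6


Encoded: [(0, 'b'), (1, 'b'), (0, 'a'), (3, 'b'), (1, 'a'), (5, 'a')]


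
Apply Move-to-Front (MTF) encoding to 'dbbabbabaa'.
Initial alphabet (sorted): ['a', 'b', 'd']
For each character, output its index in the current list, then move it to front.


MTF encoding:
'd': index 2 in ['a', 'b', 'd'] -> ['d', 'a', 'b']
'b': index 2 in ['d', 'a', 'b'] -> ['b', 'd', 'a']
'b': index 0 in ['b', 'd', 'a'] -> ['b', 'd', 'a']
'a': index 2 in ['b', 'd', 'a'] -> ['a', 'b', 'd']
'b': index 1 in ['a', 'b', 'd'] -> ['b', 'a', 'd']
'b': index 0 in ['b', 'a', 'd'] -> ['b', 'a', 'd']
'a': index 1 in ['b', 'a', 'd'] -> ['a', 'b', 'd']
'b': index 1 in ['a', 'b', 'd'] -> ['b', 'a', 'd']
'a': index 1 in ['b', 'a', 'd'] -> ['a', 'b', 'd']
'a': index 0 in ['a', 'b', 'd'] -> ['a', 'b', 'd']


Output: [2, 2, 0, 2, 1, 0, 1, 1, 1, 0]


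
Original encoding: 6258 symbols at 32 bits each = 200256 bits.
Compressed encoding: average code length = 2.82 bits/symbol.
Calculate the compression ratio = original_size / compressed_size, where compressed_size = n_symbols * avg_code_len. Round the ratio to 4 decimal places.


original_size = n_symbols * orig_bits = 6258 * 32 = 200256 bits
compressed_size = n_symbols * avg_code_len = 6258 * 2.82 = 17647.56 bits
ratio = original_size / compressed_size = 200256 / 17647.56 = 11.3475

Compression ratio = 11.3475


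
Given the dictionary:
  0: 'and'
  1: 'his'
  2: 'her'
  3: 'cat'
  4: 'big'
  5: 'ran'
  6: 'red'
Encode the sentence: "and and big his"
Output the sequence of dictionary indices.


Look up each word in the dictionary:
  'and' -> 0
  'and' -> 0
  'big' -> 4
  'his' -> 1

Encoded: [0, 0, 4, 1]


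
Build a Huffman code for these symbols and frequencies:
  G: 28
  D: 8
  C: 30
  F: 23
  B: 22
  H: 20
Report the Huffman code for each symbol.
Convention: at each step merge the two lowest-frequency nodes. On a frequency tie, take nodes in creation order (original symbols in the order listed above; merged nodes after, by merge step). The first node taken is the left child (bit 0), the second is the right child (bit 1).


Huffman tree construction:
Step 1: Merge D(8) + H(20) = 28
Step 2: Merge B(22) + F(23) = 45
Step 3: Merge G(28) + (D+H)(28) = 56
Step 4: Merge C(30) + (B+F)(45) = 75
Step 5: Merge (G+(D+H))(56) + (C+(B+F))(75) = 131
Read each symbol's code off the tree from the root (left child = 0, right child = 1).

Codes:
  G: 00 (length 2)
  D: 010 (length 3)
  C: 10 (length 2)
  F: 111 (length 3)
  B: 110 (length 3)
  H: 011 (length 3)
Average code length: 335/131 = 2.5573 bits/symbol


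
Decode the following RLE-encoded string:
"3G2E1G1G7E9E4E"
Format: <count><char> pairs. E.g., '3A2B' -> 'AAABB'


Expanding each <count><char> pair:
  3G -> 'GGG'
  2E -> 'EE'
  1G -> 'G'
  1G -> 'G'
  7E -> 'EEEEEEE'
  9E -> 'EEEEEEEEE'
  4E -> 'EEEE'

Decoded = GGGEEGGEEEEEEEEEEEEEEEEEEEE


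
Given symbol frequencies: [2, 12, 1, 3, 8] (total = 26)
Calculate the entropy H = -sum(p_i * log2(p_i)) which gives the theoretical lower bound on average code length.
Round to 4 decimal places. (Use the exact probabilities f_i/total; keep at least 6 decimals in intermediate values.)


Per-symbol terms -p_i * log2(p_i) with p_i = f_i/26:
  p = 2/26 = 0.076923: log2(p) = -3.700440, -p*log2(p) = 0.284649
  p = 12/26 = 0.461538: log2(p) = -1.115477, -p*log2(p) = 0.514836
  p = 1/26 = 0.038462: log2(p) = -4.700440, -p*log2(p) = 0.180786
  p = 3/26 = 0.115385: log2(p) = -3.115477, -p*log2(p) = 0.359478
  p = 8/26 = 0.307692: log2(p) = -1.700440, -p*log2(p) = 0.523212
H = 0.284649 + 0.514836 + 0.180786 + 0.359478 + 0.523212 = 1.862961

H = 1.863 bits/symbol


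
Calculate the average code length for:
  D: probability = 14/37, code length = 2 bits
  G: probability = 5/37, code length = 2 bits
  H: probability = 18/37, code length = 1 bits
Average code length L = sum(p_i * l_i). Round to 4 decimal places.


Weighted contributions p_i * l_i:
  D: (14/37) * 2 = 28/37
  G: (5/37) * 2 = 10/37
  H: (18/37) * 1 = 18/37
Sum = (28 + 10 + 18)/37 = 56/37

L = 56/37 = 1.5135 bits/symbol


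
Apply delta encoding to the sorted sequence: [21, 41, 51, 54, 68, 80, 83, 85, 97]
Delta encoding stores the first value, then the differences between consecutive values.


First value: 21
Deltas:
  41 - 21 = 20
  51 - 41 = 10
  54 - 51 = 3
  68 - 54 = 14
  80 - 68 = 12
  83 - 80 = 3
  85 - 83 = 2
  97 - 85 = 12


Delta encoded: [21, 20, 10, 3, 14, 12, 3, 2, 12]


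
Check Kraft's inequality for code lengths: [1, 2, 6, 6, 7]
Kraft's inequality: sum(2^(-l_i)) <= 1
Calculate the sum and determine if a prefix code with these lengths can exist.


Sum = 2^(-1) + 2^(-2) + 2^(-6) + 2^(-6) + 2^(-7)
    = 0.5 + 0.25 + 0.015625 + 0.015625 + 0.0078125
    = 101/128 = 0.7890625
Since 0.7890625 <= 1, Kraft's inequality IS satisfied.
A prefix code with these lengths CAN exist.

Kraft sum = 0.7890625. Satisfied.


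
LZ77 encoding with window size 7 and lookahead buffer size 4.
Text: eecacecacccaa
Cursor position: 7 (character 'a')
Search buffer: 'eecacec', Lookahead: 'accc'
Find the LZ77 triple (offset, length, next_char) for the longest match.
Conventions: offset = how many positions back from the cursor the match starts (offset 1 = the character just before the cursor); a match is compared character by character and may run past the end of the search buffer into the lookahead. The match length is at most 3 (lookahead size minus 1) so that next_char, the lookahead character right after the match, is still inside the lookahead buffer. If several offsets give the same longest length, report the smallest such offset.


Try each offset into the search buffer:
  offset=1 (pos 6, char 'c'): match length 0
  offset=2 (pos 5, char 'e'): match length 0
  offset=3 (pos 4, char 'c'): match length 0
  offset=4 (pos 3, char 'a'): match length 2
  offset=5 (pos 2, char 'c'): match length 0
  offset=6 (pos 1, char 'e'): match length 0
  offset=7 (pos 0, char 'e'): match length 0
Longest match has length 2 at offset 4.
next_char = character at position 7 + 2 = 9 -> 'c'

Best match: offset=4, length=2 (matching 'ac' starting at position 3)
LZ77 triple: (4, 2, 'c')
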